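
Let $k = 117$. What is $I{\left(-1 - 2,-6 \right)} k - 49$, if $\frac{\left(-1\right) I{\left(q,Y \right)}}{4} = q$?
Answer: $1355$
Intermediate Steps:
$I{\left(q,Y \right)} = - 4 q$
$I{\left(-1 - 2,-6 \right)} k - 49 = - 4 \left(-1 - 2\right) 117 - 49 = \left(-4\right) \left(-3\right) 117 - 49 = 12 \cdot 117 - 49 = 1404 - 49 = 1355$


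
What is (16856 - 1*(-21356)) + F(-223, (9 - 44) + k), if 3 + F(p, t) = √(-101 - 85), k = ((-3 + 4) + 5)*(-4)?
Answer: 38209 + I*√186 ≈ 38209.0 + 13.638*I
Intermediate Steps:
k = -24 (k = (1 + 5)*(-4) = 6*(-4) = -24)
F(p, t) = -3 + I*√186 (F(p, t) = -3 + √(-101 - 85) = -3 + √(-186) = -3 + I*√186)
(16856 - 1*(-21356)) + F(-223, (9 - 44) + k) = (16856 - 1*(-21356)) + (-3 + I*√186) = (16856 + 21356) + (-3 + I*√186) = 38212 + (-3 + I*√186) = 38209 + I*√186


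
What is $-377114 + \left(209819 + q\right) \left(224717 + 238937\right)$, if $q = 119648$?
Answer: $152758315304$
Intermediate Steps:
$-377114 + \left(209819 + q\right) \left(224717 + 238937\right) = -377114 + \left(209819 + 119648\right) \left(224717 + 238937\right) = -377114 + 329467 \cdot 463654 = -377114 + 152758692418 = 152758315304$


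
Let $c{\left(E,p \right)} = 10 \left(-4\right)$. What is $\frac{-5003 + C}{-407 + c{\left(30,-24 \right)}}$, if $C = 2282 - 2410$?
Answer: $\frac{5131}{447} \approx 11.479$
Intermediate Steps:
$C = -128$
$c{\left(E,p \right)} = -40$
$\frac{-5003 + C}{-407 + c{\left(30,-24 \right)}} = \frac{-5003 - 128}{-407 - 40} = - \frac{5131}{-447} = \left(-5131\right) \left(- \frac{1}{447}\right) = \frac{5131}{447}$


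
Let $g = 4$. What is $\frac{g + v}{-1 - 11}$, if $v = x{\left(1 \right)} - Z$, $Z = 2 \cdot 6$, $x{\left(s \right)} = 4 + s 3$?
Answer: $\frac{1}{12} \approx 0.083333$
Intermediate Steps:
$x{\left(s \right)} = 4 + 3 s$
$Z = 12$
$v = -5$ ($v = \left(4 + 3 \cdot 1\right) - 12 = \left(4 + 3\right) - 12 = 7 - 12 = -5$)
$\frac{g + v}{-1 - 11} = \frac{4 - 5}{-1 - 11} = - \frac{1}{-12} = \left(-1\right) \left(- \frac{1}{12}\right) = \frac{1}{12}$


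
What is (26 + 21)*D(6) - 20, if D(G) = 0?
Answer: -20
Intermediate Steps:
(26 + 21)*D(6) - 20 = (26 + 21)*0 - 20 = 47*0 - 20 = 0 - 20 = -20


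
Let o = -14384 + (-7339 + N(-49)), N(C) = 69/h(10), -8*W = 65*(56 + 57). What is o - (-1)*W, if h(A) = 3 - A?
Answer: -1268455/56 ≈ -22651.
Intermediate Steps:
W = -7345/8 (W = -65*(56 + 57)/8 = -65*113/8 = -⅛*7345 = -7345/8 ≈ -918.13)
N(C) = -69/7 (N(C) = 69/(3 - 1*10) = 69/(3 - 10) = 69/(-7) = 69*(-⅐) = -69/7)
o = -152130/7 (o = -14384 + (-7339 - 69/7) = -14384 - 51442/7 = -152130/7 ≈ -21733.)
o - (-1)*W = -152130/7 - (-1)*(-7345)/8 = -152130/7 - 1*7345/8 = -152130/7 - 7345/8 = -1268455/56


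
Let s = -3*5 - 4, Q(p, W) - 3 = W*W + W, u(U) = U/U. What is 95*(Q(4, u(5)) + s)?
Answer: -1330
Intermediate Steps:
u(U) = 1
Q(p, W) = 3 + W + W² (Q(p, W) = 3 + (W*W + W) = 3 + (W² + W) = 3 + (W + W²) = 3 + W + W²)
s = -19 (s = -15 - 4 = -19)
95*(Q(4, u(5)) + s) = 95*((3 + 1 + 1²) - 19) = 95*((3 + 1 + 1) - 19) = 95*(5 - 19) = 95*(-14) = -1330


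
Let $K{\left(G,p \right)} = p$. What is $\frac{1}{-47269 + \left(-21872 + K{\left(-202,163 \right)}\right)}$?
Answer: $- \frac{1}{68978} \approx -1.4497 \cdot 10^{-5}$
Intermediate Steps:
$\frac{1}{-47269 + \left(-21872 + K{\left(-202,163 \right)}\right)} = \frac{1}{-47269 + \left(-21872 + 163\right)} = \frac{1}{-47269 - 21709} = \frac{1}{-68978} = - \frac{1}{68978}$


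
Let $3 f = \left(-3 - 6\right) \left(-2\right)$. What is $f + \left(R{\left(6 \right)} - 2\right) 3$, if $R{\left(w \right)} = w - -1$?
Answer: $21$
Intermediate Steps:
$R{\left(w \right)} = 1 + w$ ($R{\left(w \right)} = w + 1 = 1 + w$)
$f = 6$ ($f = \frac{\left(-3 - 6\right) \left(-2\right)}{3} = \frac{\left(-9\right) \left(-2\right)}{3} = \frac{1}{3} \cdot 18 = 6$)
$f + \left(R{\left(6 \right)} - 2\right) 3 = 6 + \left(\left(1 + 6\right) - 2\right) 3 = 6 + \left(7 - 2\right) 3 = 6 + 5 \cdot 3 = 6 + 15 = 21$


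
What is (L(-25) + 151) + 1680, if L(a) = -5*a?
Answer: 1956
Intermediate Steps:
(L(-25) + 151) + 1680 = (-5*(-25) + 151) + 1680 = (125 + 151) + 1680 = 276 + 1680 = 1956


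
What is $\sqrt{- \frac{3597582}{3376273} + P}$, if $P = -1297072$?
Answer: $\frac{i \sqrt{14785620413789762974}}{3376273} \approx 1138.9 i$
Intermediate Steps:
$\sqrt{- \frac{3597582}{3376273} + P} = \sqrt{- \frac{3597582}{3376273} - 1297072} = \sqrt{- \frac{4379272770238}{3376273}} = \frac{i \sqrt{14785620413789762974}}{3376273}$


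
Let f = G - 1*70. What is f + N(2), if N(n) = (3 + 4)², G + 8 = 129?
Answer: 100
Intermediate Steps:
G = 121 (G = -8 + 129 = 121)
f = 51 (f = 121 - 1*70 = 121 - 70 = 51)
N(n) = 49 (N(n) = 7² = 49)
f + N(2) = 51 + 49 = 100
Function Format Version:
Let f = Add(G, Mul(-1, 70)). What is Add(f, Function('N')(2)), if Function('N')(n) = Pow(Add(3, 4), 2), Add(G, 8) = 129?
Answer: 100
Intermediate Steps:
G = 121 (G = Add(-8, 129) = 121)
f = 51 (f = Add(121, Mul(-1, 70)) = Add(121, -70) = 51)
Function('N')(n) = 49 (Function('N')(n) = Pow(7, 2) = 49)
Add(f, Function('N')(2)) = Add(51, 49) = 100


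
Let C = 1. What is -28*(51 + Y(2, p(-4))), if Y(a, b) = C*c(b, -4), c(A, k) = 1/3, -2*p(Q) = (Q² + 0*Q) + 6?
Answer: -4312/3 ≈ -1437.3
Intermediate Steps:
p(Q) = -3 - Q²/2 (p(Q) = -((Q² + 0*Q) + 6)/2 = -((Q² + 0) + 6)/2 = -(Q² + 6)/2 = -(6 + Q²)/2 = -3 - Q²/2)
c(A, k) = ⅓
Y(a, b) = ⅓ (Y(a, b) = 1*(⅓) = ⅓)
-28*(51 + Y(2, p(-4))) = -28*(51 + ⅓) = -28*154/3 = -4312/3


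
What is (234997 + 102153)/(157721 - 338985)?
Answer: -168575/90632 ≈ -1.8600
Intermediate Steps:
(234997 + 102153)/(157721 - 338985) = 337150/(-181264) = 337150*(-1/181264) = -168575/90632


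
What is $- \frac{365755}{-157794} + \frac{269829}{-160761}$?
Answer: $\frac{24467183}{38261118} \approx 0.63948$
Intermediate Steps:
$- \frac{365755}{-157794} + \frac{269829}{-160761} = \left(-365755\right) \left(- \frac{1}{157794}\right) + 269829 \left(- \frac{1}{160761}\right) = \frac{1655}{714} - \frac{89943}{53587} = \frac{24467183}{38261118}$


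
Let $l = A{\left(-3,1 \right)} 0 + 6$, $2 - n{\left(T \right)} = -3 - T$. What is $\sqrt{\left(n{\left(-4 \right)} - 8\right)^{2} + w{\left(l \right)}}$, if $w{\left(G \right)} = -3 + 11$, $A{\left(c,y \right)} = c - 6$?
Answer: $\sqrt{57} \approx 7.5498$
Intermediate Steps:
$A{\left(c,y \right)} = -6 + c$ ($A{\left(c,y \right)} = c - 6 = -6 + c$)
$n{\left(T \right)} = 5 + T$ ($n{\left(T \right)} = 2 - \left(-3 - T\right) = 2 + \left(3 + T\right) = 5 + T$)
$l = 6$ ($l = \left(-6 - 3\right) 0 + 6 = \left(-9\right) 0 + 6 = 0 + 6 = 6$)
$w{\left(G \right)} = 8$
$\sqrt{\left(n{\left(-4 \right)} - 8\right)^{2} + w{\left(l \right)}} = \sqrt{\left(\left(5 - 4\right) - 8\right)^{2} + 8} = \sqrt{\left(1 - 8\right)^{2} + 8} = \sqrt{\left(-7\right)^{2} + 8} = \sqrt{49 + 8} = \sqrt{57}$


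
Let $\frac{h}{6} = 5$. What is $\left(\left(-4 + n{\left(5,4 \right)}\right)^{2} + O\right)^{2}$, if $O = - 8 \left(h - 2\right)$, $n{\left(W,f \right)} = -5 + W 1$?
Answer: $43264$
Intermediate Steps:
$h = 30$ ($h = 6 \cdot 5 = 30$)
$n{\left(W,f \right)} = -5 + W$
$O = -224$ ($O = - 8 \left(30 - 2\right) = \left(-8\right) 28 = -224$)
$\left(\left(-4 + n{\left(5,4 \right)}\right)^{2} + O\right)^{2} = \left(\left(-4 + \left(-5 + 5\right)\right)^{2} - 224\right)^{2} = \left(\left(-4 + 0\right)^{2} - 224\right)^{2} = \left(\left(-4\right)^{2} - 224\right)^{2} = \left(16 - 224\right)^{2} = \left(-208\right)^{2} = 43264$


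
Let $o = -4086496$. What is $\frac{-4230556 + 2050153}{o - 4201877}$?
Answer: $\frac{726801}{2762791} \approx 0.26307$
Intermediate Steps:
$\frac{-4230556 + 2050153}{o - 4201877} = \frac{-4230556 + 2050153}{-4086496 - 4201877} = - \frac{2180403}{-8288373} = \left(-2180403\right) \left(- \frac{1}{8288373}\right) = \frac{726801}{2762791}$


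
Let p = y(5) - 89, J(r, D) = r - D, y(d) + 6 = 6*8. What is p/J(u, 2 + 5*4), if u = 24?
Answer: -47/2 ≈ -23.500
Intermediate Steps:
y(d) = 42 (y(d) = -6 + 6*8 = -6 + 48 = 42)
p = -47 (p = 42 - 89 = -47)
p/J(u, 2 + 5*4) = -47/(24 - (2 + 5*4)) = -47/(24 - (2 + 20)) = -47/(24 - 1*22) = -47/(24 - 22) = -47/2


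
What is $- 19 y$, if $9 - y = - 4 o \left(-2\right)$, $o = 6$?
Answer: $741$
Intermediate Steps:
$y = -39$ ($y = 9 - \left(-4\right) 6 \left(-2\right) = 9 - \left(-24\right) \left(-2\right) = 9 - 48 = -39$)
$- 19 y = \left(-19\right) \left(-39\right) = 741$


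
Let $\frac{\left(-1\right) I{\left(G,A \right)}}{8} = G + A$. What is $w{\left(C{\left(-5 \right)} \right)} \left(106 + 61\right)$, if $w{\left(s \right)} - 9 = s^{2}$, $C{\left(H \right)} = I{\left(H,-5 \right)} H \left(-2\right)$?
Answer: $106881503$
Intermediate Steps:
$I{\left(G,A \right)} = - 8 A - 8 G$ ($I{\left(G,A \right)} = - 8 \left(G + A\right) = - 8 \left(A + G\right) = - 8 A - 8 G$)
$C{\left(H \right)} = - 2 H \left(40 - 8 H\right)$ ($C{\left(H \right)} = \left(\left(-8\right) \left(-5\right) - 8 H\right) H \left(-2\right) = \left(40 - 8 H\right) H \left(-2\right) = H \left(40 - 8 H\right) \left(-2\right) = - 2 H \left(40 - 8 H\right)$)
$w{\left(s \right)} = 9 + s^{2}$
$w{\left(C{\left(-5 \right)} \right)} \left(106 + 61\right) = \left(9 + \left(16 \left(-5\right) \left(-5 - 5\right)\right)^{2}\right) \left(106 + 61\right) = \left(9 + \left(16 \left(-5\right) \left(-10\right)\right)^{2}\right) 167 = \left(9 + 800^{2}\right) 167 = \left(9 + 640000\right) 167 = 640009 \cdot 167 = 106881503$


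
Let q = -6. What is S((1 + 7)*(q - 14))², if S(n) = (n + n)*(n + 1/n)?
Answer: 2621644804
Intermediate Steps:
S(n) = 2*n*(n + 1/n) (S(n) = (2*n)*(n + 1/n) = 2*n*(n + 1/n))
S((1 + 7)*(q - 14))² = (2 + 2*((1 + 7)*(-6 - 14))²)² = (2 + 2*(8*(-20))²)² = (2 + 2*(-160)²)² = (2 + 2*25600)² = (2 + 51200)² = 51202² = 2621644804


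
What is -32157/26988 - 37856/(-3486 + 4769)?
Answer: -354305053/11541868 ≈ -30.697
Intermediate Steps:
-32157/26988 - 37856/(-3486 + 4769) = -32157*1/26988 - 37856/1283 = -10719/8996 - 37856*1/1283 = -10719/8996 - 37856/1283 = -354305053/11541868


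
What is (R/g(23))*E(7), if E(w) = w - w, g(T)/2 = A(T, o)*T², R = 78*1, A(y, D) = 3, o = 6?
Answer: 0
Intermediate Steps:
R = 78
g(T) = 6*T² (g(T) = 2*(3*T²) = 6*T²)
E(w) = 0
(R/g(23))*E(7) = (78/((6*23²)))*0 = (78/((6*529)))*0 = (78/3174)*0 = (78*(1/3174))*0 = (13/529)*0 = 0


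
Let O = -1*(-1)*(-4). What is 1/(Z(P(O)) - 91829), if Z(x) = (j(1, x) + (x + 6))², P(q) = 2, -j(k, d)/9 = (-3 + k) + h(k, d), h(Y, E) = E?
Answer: -1/91765 ≈ -1.0897e-5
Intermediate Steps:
O = -4 (O = 1*(-4) = -4)
j(k, d) = 27 - 9*d - 9*k (j(k, d) = -9*((-3 + k) + d) = -9*(-3 + d + k) = 27 - 9*d - 9*k)
Z(x) = (24 - 8*x)² (Z(x) = ((27 - 9*x - 9*1) + (x + 6))² = ((27 - 9*x - 9) + (6 + x))² = ((18 - 9*x) + (6 + x))² = (24 - 8*x)²)
1/(Z(P(O)) - 91829) = 1/(64*(-3 + 2)² - 91829) = 1/(64*(-1)² - 91829) = 1/(64*1 - 91829) = 1/(64 - 91829) = 1/(-91765) = -1/91765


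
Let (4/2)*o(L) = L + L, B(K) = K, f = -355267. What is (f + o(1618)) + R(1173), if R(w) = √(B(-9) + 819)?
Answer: -353649 + 9*√10 ≈ -3.5362e+5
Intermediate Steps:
o(L) = L (o(L) = (L + L)/2 = (2*L)/2 = L)
R(w) = 9*√10 (R(w) = √(-9 + 819) = √810 = 9*√10)
(f + o(1618)) + R(1173) = (-355267 + 1618) + 9*√10 = -353649 + 9*√10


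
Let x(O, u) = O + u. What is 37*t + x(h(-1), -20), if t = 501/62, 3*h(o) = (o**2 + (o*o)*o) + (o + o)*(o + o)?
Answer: 52139/186 ≈ 280.32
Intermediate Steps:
h(o) = o**3/3 + 5*o**2/3 (h(o) = ((o**2 + (o*o)*o) + (o + o)*(o + o))/3 = ((o**2 + o**2*o) + (2*o)*(2*o))/3 = ((o**2 + o**3) + 4*o**2)/3 = (o**3 + 5*o**2)/3 = o**3/3 + 5*o**2/3)
t = 501/62 (t = 501*(1/62) = 501/62 ≈ 8.0806)
37*t + x(h(-1), -20) = 37*(501/62) + ((1/3)*(-1)**2*(5 - 1) - 20) = 18537/62 + ((1/3)*1*4 - 20) = 18537/62 + (4/3 - 20) = 18537/62 - 56/3 = 52139/186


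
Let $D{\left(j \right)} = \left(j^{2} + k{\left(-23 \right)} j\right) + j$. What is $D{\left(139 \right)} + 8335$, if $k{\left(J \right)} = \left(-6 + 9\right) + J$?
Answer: $25015$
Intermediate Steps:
$k{\left(J \right)} = 3 + J$
$D{\left(j \right)} = j^{2} - 19 j$ ($D{\left(j \right)} = \left(j^{2} + \left(3 - 23\right) j\right) + j = \left(j^{2} - 20 j\right) + j = j^{2} - 19 j$)
$D{\left(139 \right)} + 8335 = 139 \left(-19 + 139\right) + 8335 = 139 \cdot 120 + 8335 = 16680 + 8335 = 25015$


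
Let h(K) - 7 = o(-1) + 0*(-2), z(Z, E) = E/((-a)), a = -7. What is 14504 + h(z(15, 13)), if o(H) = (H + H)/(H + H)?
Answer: 14512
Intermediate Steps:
z(Z, E) = E/7 (z(Z, E) = E/((-1*(-7))) = E/7)
o(H) = 1 (o(H) = (2*H)/((2*H)) = (2*H)*(1/(2*H)) = 1)
h(K) = 8 (h(K) = 7 + (1 + 0*(-2)) = 7 + (1 + 0) = 7 + 1 = 8)
14504 + h(z(15, 13)) = 14504 + 8 = 14512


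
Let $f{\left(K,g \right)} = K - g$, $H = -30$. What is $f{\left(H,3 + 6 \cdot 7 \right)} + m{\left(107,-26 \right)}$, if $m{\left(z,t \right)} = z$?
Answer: $32$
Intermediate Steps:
$f{\left(H,3 + 6 \cdot 7 \right)} + m{\left(107,-26 \right)} = \left(-30 - \left(3 + 6 \cdot 7\right)\right) + 107 = \left(-30 - \left(3 + 42\right)\right) + 107 = \left(-30 - 45\right) + 107 = -75 + 107 = 32$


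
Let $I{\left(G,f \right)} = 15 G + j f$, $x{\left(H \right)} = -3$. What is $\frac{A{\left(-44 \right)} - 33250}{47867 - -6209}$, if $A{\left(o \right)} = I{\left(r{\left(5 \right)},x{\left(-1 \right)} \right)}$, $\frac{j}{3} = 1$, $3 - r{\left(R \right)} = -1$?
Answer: $- \frac{33199}{54076} \approx -0.61393$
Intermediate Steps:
$r{\left(R \right)} = 4$ ($r{\left(R \right)} = 3 - -1 = 3 + 1 = 4$)
$j = 3$ ($j = 3 \cdot 1 = 3$)
$I{\left(G,f \right)} = 3 f + 15 G$ ($I{\left(G,f \right)} = 15 G + 3 f = 3 f + 15 G$)
$A{\left(o \right)} = 51$ ($A{\left(o \right)} = 3 \left(-3\right) + 15 \cdot 4 = -9 + 60 = 51$)
$\frac{A{\left(-44 \right)} - 33250}{47867 - -6209} = \frac{51 - 33250}{47867 - -6209} = - \frac{33199}{47867 + 6209} = - \frac{33199}{54076}$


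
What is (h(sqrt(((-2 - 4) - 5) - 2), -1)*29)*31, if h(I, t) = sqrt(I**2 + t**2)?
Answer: 1798*I*sqrt(3) ≈ 3114.2*I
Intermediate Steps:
(h(sqrt(((-2 - 4) - 5) - 2), -1)*29)*31 = (sqrt((sqrt(((-2 - 4) - 5) - 2))**2 + (-1)**2)*29)*31 = (sqrt((sqrt((-6 - 5) - 2))**2 + 1)*29)*31 = (sqrt((sqrt(-11 - 2))**2 + 1)*29)*31 = (sqrt((sqrt(-13))**2 + 1)*29)*31 = (sqrt((I*sqrt(13))**2 + 1)*29)*31 = (sqrt(-13 + 1)*29)*31 = (sqrt(-12)*29)*31 = ((2*I*sqrt(3))*29)*31 = (58*I*sqrt(3))*31 = 1798*I*sqrt(3)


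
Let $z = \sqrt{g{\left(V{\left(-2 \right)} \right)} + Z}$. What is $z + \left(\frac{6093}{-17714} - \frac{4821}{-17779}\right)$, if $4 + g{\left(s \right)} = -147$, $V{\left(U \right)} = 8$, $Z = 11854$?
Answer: $- \frac{22928253}{314937206} + \sqrt{11703} \approx 108.11$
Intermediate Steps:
$g{\left(s \right)} = -151$ ($g{\left(s \right)} = -4 - 147 = -151$)
$z = \sqrt{11703}$ ($z = \sqrt{-151 + 11854} = \sqrt{11703} \approx 108.18$)
$z + \left(\frac{6093}{-17714} - \frac{4821}{-17779}\right) = \sqrt{11703} + \left(\frac{6093}{-17714} - \frac{4821}{-17779}\right) = \sqrt{11703} + \left(6093 \left(- \frac{1}{17714}\right) - - \frac{4821}{17779}\right) = \sqrt{11703} + \left(- \frac{6093}{17714} + \frac{4821}{17779}\right) = \sqrt{11703} - \frac{22928253}{314937206} = - \frac{22928253}{314937206} + \sqrt{11703}$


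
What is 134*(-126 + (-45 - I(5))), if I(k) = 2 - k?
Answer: -22512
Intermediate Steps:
134*(-126 + (-45 - I(5))) = 134*(-126 + (-45 - (2 - 1*5))) = 134*(-126 + (-45 - (2 - 5))) = 134*(-126 + (-45 - 1*(-3))) = 134*(-126 + (-45 + 3)) = 134*(-126 - 42) = 134*(-168) = -22512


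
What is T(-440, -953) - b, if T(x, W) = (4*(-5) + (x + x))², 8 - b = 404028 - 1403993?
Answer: -189973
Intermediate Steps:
b = 999973 (b = 8 - (404028 - 1403993) = 8 - 1*(-999965) = 8 + 999965 = 999973)
T(x, W) = (-20 + 2*x)²
T(-440, -953) - b = 4*(-10 - 440)² - 1*999973 = 4*(-450)² - 999973 = 4*202500 - 999973 = 810000 - 999973 = -189973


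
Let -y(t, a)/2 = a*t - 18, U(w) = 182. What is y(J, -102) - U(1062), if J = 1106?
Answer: 225478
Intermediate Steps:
y(t, a) = 36 - 2*a*t (y(t, a) = -2*(a*t - 18) = -2*(-18 + a*t) = 36 - 2*a*t)
y(J, -102) - U(1062) = (36 - 2*(-102)*1106) - 1*182 = (36 + 225624) - 182 = 225660 - 182 = 225478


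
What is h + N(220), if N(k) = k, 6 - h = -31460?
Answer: 31686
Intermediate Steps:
h = 31466 (h = 6 - 1*(-31460) = 6 + 31460 = 31466)
h + N(220) = 31466 + 220 = 31686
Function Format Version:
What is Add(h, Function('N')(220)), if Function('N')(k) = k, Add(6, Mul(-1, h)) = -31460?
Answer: 31686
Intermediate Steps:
h = 31466 (h = Add(6, Mul(-1, -31460)) = Add(6, 31460) = 31466)
Add(h, Function('N')(220)) = Add(31466, 220) = 31686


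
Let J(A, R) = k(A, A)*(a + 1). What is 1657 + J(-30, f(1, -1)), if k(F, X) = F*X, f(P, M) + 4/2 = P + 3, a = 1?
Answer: 3457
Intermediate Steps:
f(P, M) = 1 + P (f(P, M) = -2 + (P + 3) = -2 + (3 + P) = 1 + P)
J(A, R) = 2*A**2 (J(A, R) = (A*A)*(1 + 1) = A**2*2 = 2*A**2)
1657 + J(-30, f(1, -1)) = 1657 + 2*(-30)**2 = 1657 + 2*900 = 1657 + 1800 = 3457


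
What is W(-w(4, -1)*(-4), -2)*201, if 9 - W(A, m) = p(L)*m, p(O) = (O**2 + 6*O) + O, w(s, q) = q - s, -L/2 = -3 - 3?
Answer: 93465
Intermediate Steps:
L = 12 (L = -2*(-3 - 3) = -2*(-6) = 12)
p(O) = O**2 + 7*O
W(A, m) = 9 - 228*m (W(A, m) = 9 - 12*(7 + 12)*m = 9 - 12*19*m = 9 - 228*m)
W(-w(4, -1)*(-4), -2)*201 = (9 - 228*(-2))*201 = (9 + 456)*201 = 465*201 = 93465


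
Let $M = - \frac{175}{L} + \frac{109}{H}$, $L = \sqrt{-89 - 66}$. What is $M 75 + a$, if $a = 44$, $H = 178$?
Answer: $\frac{16007}{178} + \frac{2625 i \sqrt{155}}{31} \approx 89.927 + 1054.2 i$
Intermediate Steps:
$L = i \sqrt{155}$ ($L = \sqrt{-155} = i \sqrt{155} \approx 12.45 i$)
$M = \frac{109}{178} + \frac{35 i \sqrt{155}}{31}$ ($M = - \frac{175}{i \sqrt{155}} + \frac{109}{178} = - 175 \left(- \frac{i \sqrt{155}}{155}\right) + 109 \cdot \frac{1}{178} = \frac{35 i \sqrt{155}}{31} + \frac{109}{178} = \frac{109}{178} + \frac{35 i \sqrt{155}}{31} \approx 0.61236 + 14.056 i$)
$M 75 + a = \left(\frac{109}{178} + \frac{35 i \sqrt{155}}{31}\right) 75 + 44 = \left(\frac{8175}{178} + \frac{2625 i \sqrt{155}}{31}\right) + 44 = \frac{16007}{178} + \frac{2625 i \sqrt{155}}{31}$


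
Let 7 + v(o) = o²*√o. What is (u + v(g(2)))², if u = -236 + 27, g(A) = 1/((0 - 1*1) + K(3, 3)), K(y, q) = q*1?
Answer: (1728 - √2)²/64 ≈ 46580.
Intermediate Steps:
K(y, q) = q
g(A) = ½ (g(A) = 1/((0 - 1*1) + 3) = 1/((0 - 1) + 3) = 1/(-1 + 3) = 1/2 = ½)
v(o) = -7 + o^(5/2) (v(o) = -7 + o²*√o = -7 + o^(5/2))
u = -209
(u + v(g(2)))² = (-209 + (-7 + (½)^(5/2)))² = (-209 + (-7 + √2/8))² = (-216 + √2/8)²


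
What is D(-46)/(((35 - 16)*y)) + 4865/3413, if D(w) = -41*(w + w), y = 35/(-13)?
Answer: -164124643/2269645 ≈ -72.313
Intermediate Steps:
y = -35/13 (y = 35*(-1/13) = -35/13 ≈ -2.6923)
D(w) = -82*w
D(-46)/(((35 - 16)*y)) + 4865/3413 = (-82*(-46))/(((35 - 16)*(-35/13))) + 4865/3413 = 3772/((19*(-35/13))) + 4865*(1/3413) = 3772/(-665/13) + 4865/3413 = 3772*(-13/665) + 4865/3413 = -49036/665 + 4865/3413 = -164124643/2269645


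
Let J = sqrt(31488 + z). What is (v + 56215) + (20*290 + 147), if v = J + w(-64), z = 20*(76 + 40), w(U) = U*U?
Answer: 66258 + 4*sqrt(2113) ≈ 66442.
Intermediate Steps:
w(U) = U**2
z = 2320 (z = 20*116 = 2320)
J = 4*sqrt(2113) (J = sqrt(31488 + 2320) = sqrt(33808) = 4*sqrt(2113) ≈ 183.87)
v = 4096 + 4*sqrt(2113) (v = 4*sqrt(2113) + (-64)**2 = 4*sqrt(2113) + 4096 = 4096 + 4*sqrt(2113) ≈ 4279.9)
(v + 56215) + (20*290 + 147) = ((4096 + 4*sqrt(2113)) + 56215) + (20*290 + 147) = (60311 + 4*sqrt(2113)) + (5800 + 147) = (60311 + 4*sqrt(2113)) + 5947 = 66258 + 4*sqrt(2113)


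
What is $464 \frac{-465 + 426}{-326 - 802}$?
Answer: $\frac{754}{47} \approx 16.043$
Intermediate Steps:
$464 \frac{-465 + 426}{-326 - 802} = 464 \left(- \frac{39}{-1128}\right) = 464 \left(\left(-39\right) \left(- \frac{1}{1128}\right)\right) = 464 \cdot \frac{13}{376} = \frac{754}{47}$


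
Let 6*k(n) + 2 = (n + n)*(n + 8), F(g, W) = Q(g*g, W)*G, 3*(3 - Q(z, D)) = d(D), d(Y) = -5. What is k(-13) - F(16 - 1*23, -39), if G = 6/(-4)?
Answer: 85/3 ≈ 28.333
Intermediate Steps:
Q(z, D) = 14/3 (Q(z, D) = 3 - ⅓*(-5) = 3 + 5/3 = 14/3)
G = -3/2 (G = 6*(-¼) = -3/2 ≈ -1.5000)
F(g, W) = -7 (F(g, W) = (14/3)*(-3/2) = -7)
k(n) = -⅓ + n*(8 + n)/3 (k(n) = -⅓ + ((n + n)*(n + 8))/6 = -⅓ + ((2*n)*(8 + n))/6 = -⅓ + (2*n*(8 + n))/6 = -⅓ + n*(8 + n)/3)
k(-13) - F(16 - 1*23, -39) = (-⅓ + (⅓)*(-13)² + (8/3)*(-13)) - 1*(-7) = (-⅓ + (⅓)*169 - 104/3) + 7 = (-⅓ + 169/3 - 104/3) + 7 = 64/3 + 7 = 85/3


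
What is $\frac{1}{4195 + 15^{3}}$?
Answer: $\frac{1}{7570} \approx 0.0001321$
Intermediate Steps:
$\frac{1}{4195 + 15^{3}} = \frac{1}{4195 + 3375} = \frac{1}{7570}$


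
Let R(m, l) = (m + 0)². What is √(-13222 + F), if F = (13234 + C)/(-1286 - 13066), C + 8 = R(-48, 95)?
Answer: I*√170230573578/3588 ≈ 114.99*I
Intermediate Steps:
R(m, l) = m²
C = 2296 (C = -8 + (-48)² = -8 + 2304 = 2296)
F = -7765/7176 (F = (13234 + 2296)/(-1286 - 13066) = 15530/(-14352) = 15530*(-1/14352) = -7765/7176 ≈ -1.0821)
√(-13222 + F) = √(-13222 - 7765/7176) = √(-94888837/7176) = I*√170230573578/3588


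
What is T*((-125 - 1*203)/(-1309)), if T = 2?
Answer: 656/1309 ≈ 0.50115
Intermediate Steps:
T*((-125 - 1*203)/(-1309)) = 2*((-125 - 1*203)/(-1309)) = 2*((-125 - 203)*(-1/1309)) = 2*(-328*(-1/1309)) = 2*(328/1309) = 656/1309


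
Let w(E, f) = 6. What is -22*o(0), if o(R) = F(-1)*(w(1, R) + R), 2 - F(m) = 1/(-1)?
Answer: -396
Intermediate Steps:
F(m) = 3 (F(m) = 2 - 1/(-1) = 2 - (-1) = 2 - 1*(-1) = 2 + 1 = 3)
o(R) = 18 + 3*R (o(R) = 3*(6 + R) = 18 + 3*R)
-22*o(0) = -22*(18 + 3*0) = -22*(18 + 0) = -22*18 = -396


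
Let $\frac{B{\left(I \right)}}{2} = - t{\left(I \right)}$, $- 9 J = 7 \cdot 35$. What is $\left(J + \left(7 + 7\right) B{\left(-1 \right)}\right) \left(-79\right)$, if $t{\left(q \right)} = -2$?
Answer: $- \frac{20461}{9} \approx -2273.4$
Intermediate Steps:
$J = - \frac{245}{9}$ ($J = - \frac{7 \cdot 35}{9} = \left(- \frac{1}{9}\right) 245 = - \frac{245}{9} \approx -27.222$)
$B{\left(I \right)} = 4$ ($B{\left(I \right)} = 2 \left(\left(-1\right) \left(-2\right)\right) = 2 \cdot 2 = 4$)
$\left(J + \left(7 + 7\right) B{\left(-1 \right)}\right) \left(-79\right) = \left(- \frac{245}{9} + \left(7 + 7\right) 4\right) \left(-79\right) = \left(- \frac{245}{9} + 14 \cdot 4\right) \left(-79\right) = \left(- \frac{245}{9} + 56\right) \left(-79\right) = \frac{259}{9} \left(-79\right) = - \frac{20461}{9}$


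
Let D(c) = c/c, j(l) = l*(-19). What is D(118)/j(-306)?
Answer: 1/5814 ≈ 0.00017200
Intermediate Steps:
j(l) = -19*l
D(c) = 1
D(118)/j(-306) = 1/(-19*(-306)) = 1/5814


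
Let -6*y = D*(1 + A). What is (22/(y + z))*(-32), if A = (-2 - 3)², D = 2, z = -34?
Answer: 33/2 ≈ 16.500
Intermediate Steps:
A = 25 (A = (-5)² = 25)
y = -26/3 (y = -(1 + 25)/3 = -26/3 ≈ -8.6667)
(22/(y + z))*(-32) = (22/(-26/3 - 34))*(-32) = (22/(-128/3))*(-32) = -3/128*22*(-32) = -33/64*(-32) = 33/2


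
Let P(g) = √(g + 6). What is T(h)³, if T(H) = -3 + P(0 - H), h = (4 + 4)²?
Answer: 495 - 31*I*√58 ≈ 495.0 - 236.09*I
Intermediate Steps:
P(g) = √(6 + g)
h = 64 (h = 8² = 64)
T(H) = -3 + √(6 - H) (T(H) = -3 + √(6 + (0 - H)) = -3 + √(6 - H))
T(h)³ = (-3 + √(6 - 1*64))³ = (-3 + √(6 - 64))³ = (-3 + √(-58))³ = (-3 + I*√58)³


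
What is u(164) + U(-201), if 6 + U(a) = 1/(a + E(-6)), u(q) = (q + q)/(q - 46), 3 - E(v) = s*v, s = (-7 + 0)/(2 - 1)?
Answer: -45659/14160 ≈ -3.2245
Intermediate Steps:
s = -7 (s = -7/1 = -7*1 = -7)
E(v) = 3 + 7*v (E(v) = 3 - (-7)*v = 3 + 7*v)
u(q) = 2*q/(-46 + q) (u(q) = (2*q)/(-46 + q) = 2*q/(-46 + q))
U(a) = -6 + 1/(-39 + a) (U(a) = -6 + 1/(a + (3 + 7*(-6))) = -6 + 1/(a + (3 - 42)) = -6 + 1/(a - 39) = -6 + 1/(-39 + a))
u(164) + U(-201) = 2*164/(-46 + 164) + (235 - 6*(-201))/(-39 - 201) = 2*164/118 + (235 + 1206)/(-240) = 2*164*(1/118) - 1/240*1441 = 164/59 - 1441/240 = -45659/14160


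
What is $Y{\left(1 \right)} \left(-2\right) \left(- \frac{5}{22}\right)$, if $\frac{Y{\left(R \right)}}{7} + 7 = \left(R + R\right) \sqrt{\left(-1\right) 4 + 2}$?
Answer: $- \frac{245}{11} + \frac{70 i \sqrt{2}}{11} \approx -22.273 + 8.9995 i$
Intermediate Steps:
$Y{\left(R \right)} = -49 + 14 i R \sqrt{2}$ ($Y{\left(R \right)} = -49 + 7 \left(R + R\right) \sqrt{\left(-1\right) 4 + 2} = -49 + 7 \cdot 2 R \sqrt{-4 + 2} = -49 + 7 \cdot 2 R \sqrt{-2} = -49 + 7 \cdot 2 R i \sqrt{2} = -49 + 7 \cdot 2 i R \sqrt{2} = -49 + 14 i R \sqrt{2}$)
$Y{\left(1 \right)} \left(-2\right) \left(- \frac{5}{22}\right) = \left(-49 + 14 i 1 \sqrt{2}\right) \left(-2\right) \left(- \frac{5}{22}\right) = \left(-49 + 14 i \sqrt{2}\right) \left(-2\right) \left(\left(-5\right) \frac{1}{22}\right) = \left(98 - 28 i \sqrt{2}\right) \left(- \frac{5}{22}\right) = - \frac{245}{11} + \frac{70 i \sqrt{2}}{11}$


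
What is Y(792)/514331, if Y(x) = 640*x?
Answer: 506880/514331 ≈ 0.98551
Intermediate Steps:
Y(792)/514331 = (640*792)/514331 = 506880*(1/514331) = 506880/514331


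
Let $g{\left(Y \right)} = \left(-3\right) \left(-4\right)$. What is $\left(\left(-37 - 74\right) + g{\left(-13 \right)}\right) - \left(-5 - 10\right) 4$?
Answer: $-39$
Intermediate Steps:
$g{\left(Y \right)} = 12$
$\left(\left(-37 - 74\right) + g{\left(-13 \right)}\right) - \left(-5 - 10\right) 4 = \left(\left(-37 - 74\right) + 12\right) - \left(-5 - 10\right) 4 = \left(-111 + 12\right) - \left(-15\right) 4 = -99 - -60 = -99 + 60 = -39$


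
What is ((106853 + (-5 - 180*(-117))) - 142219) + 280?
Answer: -14031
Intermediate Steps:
((106853 + (-5 - 180*(-117))) - 142219) + 280 = ((106853 + (-5 + 21060)) - 142219) + 280 = ((106853 + 21055) - 142219) + 280 = (127908 - 142219) + 280 = -14311 + 280 = -14031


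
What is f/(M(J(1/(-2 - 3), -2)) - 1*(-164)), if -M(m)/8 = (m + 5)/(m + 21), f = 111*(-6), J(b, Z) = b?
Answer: -4329/1054 ≈ -4.1072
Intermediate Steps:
f = -666
M(m) = -8*(5 + m)/(21 + m) (M(m) = -8*(m + 5)/(m + 21) = -8*(5 + m)/(21 + m))
f/(M(J(1/(-2 - 3), -2)) - 1*(-164)) = -666/(8*(-5 - 1/(-2 - 3))/(21 + 1/(-2 - 3)) - 1*(-164)) = -666/(8*(-5 - 1/(-5))/(21 + 1/(-5)) + 164) = -666/(8*(-5 - 1*(-1/5))/(21 - 1/5) + 164) = -666/(8*(-5 + 1/5)/(104/5) + 164) = -666/(8*(5/104)*(-24/5) + 164) = -666/(-24/13 + 164) = -666/2108/13 = -666*13/2108 = -4329/1054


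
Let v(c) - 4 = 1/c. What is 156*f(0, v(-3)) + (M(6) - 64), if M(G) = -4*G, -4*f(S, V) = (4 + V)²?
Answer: -7141/3 ≈ -2380.3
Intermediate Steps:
v(c) = 4 + 1/c
f(S, V) = -(4 + V)²/4
156*f(0, v(-3)) + (M(6) - 64) = 156*(-(4 + (4 + 1/(-3)))²/4) + (-4*6 - 64) = 156*(-(4 + (4 - ⅓))²/4) + (-24 - 64) = 156*(-(4 + 11/3)²/4) - 88 = 156*(-(23/3)²/4) - 88 = 156*(-¼*529/9) - 88 = 156*(-529/36) - 88 = -6877/3 - 88 = -7141/3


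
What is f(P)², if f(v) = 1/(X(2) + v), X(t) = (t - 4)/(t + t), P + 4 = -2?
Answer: 4/169 ≈ 0.023669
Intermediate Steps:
P = -6 (P = -4 - 2 = -6)
X(t) = (-4 + t)/(2*t) (X(t) = (-4 + t)/((2*t)) = (-4 + t)*(1/(2*t)) = (-4 + t)/(2*t))
f(v) = 1/(-½ + v) (f(v) = 1/((½)*(-4 + 2)/2 + v) = 1/((½)*(½)*(-2) + v) = 1/(-½ + v))
f(P)² = (2/(-1 + 2*(-6)))² = (2/(-1 - 12))² = (2/(-13))² = (2*(-1/13))² = (-2/13)² = 4/169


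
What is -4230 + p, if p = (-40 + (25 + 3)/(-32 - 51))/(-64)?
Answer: -5616603/1328 ≈ -4229.4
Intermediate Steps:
p = 837/1328 (p = -(-40 + 28/(-83))/64 = -(-40 + 28*(-1/83))/64 = -(-40 - 28/83)/64 = -1/64*(-3348/83) = 837/1328 ≈ 0.63027)
-4230 + p = -4230 + 837/1328 = -5616603/1328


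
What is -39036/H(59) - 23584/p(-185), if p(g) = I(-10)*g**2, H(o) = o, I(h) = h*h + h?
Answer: -60121015228/90867375 ≈ -661.63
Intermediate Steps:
I(h) = h + h**2 (I(h) = h**2 + h = h + h**2)
p(g) = 90*g**2 (p(g) = (-10*(1 - 10))*g**2 = (-10*(-9))*g**2 = 90*g**2)
-39036/H(59) - 23584/p(-185) = -39036/59 - 23584/(90*(-185)**2) = -39036*1/59 - 23584/(90*34225) = -39036/59 - 23584/3080250 = -39036/59 - 23584*1/3080250 = -39036/59 - 11792/1540125 = -60121015228/90867375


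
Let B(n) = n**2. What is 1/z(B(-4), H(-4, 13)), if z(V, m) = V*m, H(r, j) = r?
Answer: -1/64 ≈ -0.015625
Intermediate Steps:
1/z(B(-4), H(-4, 13)) = 1/((-4)**2*(-4)) = 1/(16*(-4)) = 1/(-64) = -1/64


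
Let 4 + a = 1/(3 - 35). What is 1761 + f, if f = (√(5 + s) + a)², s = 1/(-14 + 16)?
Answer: 1825537/1024 - 129*√22/32 ≈ 1763.8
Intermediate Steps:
a = -129/32 (a = -4 + 1/(3 - 35) = -4 + 1/(-32) = -4 - 1/32 = -129/32 ≈ -4.0313)
s = ½ (s = 1/2 = ½ ≈ 0.50000)
f = (-129/32 + √22/2)² (f = (√(5 + ½) - 129/32)² = (√(11/2) - 129/32)² = (√22/2 - 129/32)² = (-129/32 + √22/2)² ≈ 2.8427)
1761 + f = 1761 + (22273/1024 - 129*√22/32) = 1825537/1024 - 129*√22/32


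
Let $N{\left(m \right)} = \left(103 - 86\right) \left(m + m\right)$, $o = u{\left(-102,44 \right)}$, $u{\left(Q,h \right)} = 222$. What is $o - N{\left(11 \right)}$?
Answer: $-152$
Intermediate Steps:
$o = 222$
$N{\left(m \right)} = 34 m$ ($N{\left(m \right)} = 17 \cdot 2 m = 34 m$)
$o - N{\left(11 \right)} = 222 - 34 \cdot 11 = 222 - 374 = -152$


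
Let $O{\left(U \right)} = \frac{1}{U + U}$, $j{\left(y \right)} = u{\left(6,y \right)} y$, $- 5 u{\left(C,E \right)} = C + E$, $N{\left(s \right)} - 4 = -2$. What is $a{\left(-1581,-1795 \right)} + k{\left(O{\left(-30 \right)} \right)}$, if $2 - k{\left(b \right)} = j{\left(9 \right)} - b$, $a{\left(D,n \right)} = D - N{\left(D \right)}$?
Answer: $- \frac{93241}{60} \approx -1554.0$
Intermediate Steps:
$N{\left(s \right)} = 2$ ($N{\left(s \right)} = 4 - 2 = 2$)
$u{\left(C,E \right)} = - \frac{C}{5} - \frac{E}{5}$ ($u{\left(C,E \right)} = - \frac{C + E}{5} = - \frac{C}{5} - \frac{E}{5}$)
$a{\left(D,n \right)} = -2 + D$ ($a{\left(D,n \right)} = D - 2 = -2 + D$)
$j{\left(y \right)} = y \left(- \frac{6}{5} - \frac{y}{5}\right)$ ($j{\left(y \right)} = \left(\left(- \frac{1}{5}\right) 6 - \frac{y}{5}\right) y = \left(- \frac{6}{5} - \frac{y}{5}\right) y = y \left(- \frac{6}{5} - \frac{y}{5}\right)$)
$O{\left(U \right)} = \frac{1}{2 U}$
$k{\left(b \right)} = 29 + b$ ($k{\left(b \right)} = 2 - \left(\left(- \frac{1}{5}\right) 9 \left(6 + 9\right) - b\right) = 2 - \left(\left(- \frac{1}{5}\right) 9 \cdot 15 - b\right) = 2 - \left(-27 - b\right) = 2 + \left(27 + b\right) = 29 + b$)
$a{\left(-1581,-1795 \right)} + k{\left(O{\left(-30 \right)} \right)} = \left(-2 - 1581\right) + \left(29 + \frac{1}{2 \left(-30\right)}\right) = -1583 + \left(29 + \frac{1}{2} \left(- \frac{1}{30}\right)\right) = -1583 + \left(29 - \frac{1}{60}\right) = -1583 + \frac{1739}{60} = - \frac{93241}{60}$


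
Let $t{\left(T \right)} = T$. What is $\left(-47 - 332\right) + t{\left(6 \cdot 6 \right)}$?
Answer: $-343$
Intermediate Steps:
$\left(-47 - 332\right) + t{\left(6 \cdot 6 \right)} = \left(-47 - 332\right) + 6 \cdot 6 = -379 + 36 = -343$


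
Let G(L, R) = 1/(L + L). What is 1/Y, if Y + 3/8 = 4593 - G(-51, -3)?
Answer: 408/1873795 ≈ 0.00021774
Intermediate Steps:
G(L, R) = 1/(2*L)
Y = 1873795/408 (Y = -3/8 + (4593 - 1/(2*(-51))) = -3/8 + (4593 - (-1)/(2*51)) = -3/8 + (4593 - 1*(-1/102)) = -3/8 + (4593 + 1/102) = -3/8 + 468487/102 = 1873795/408 ≈ 4592.6)
1/Y = 1/(1873795/408) = 408/1873795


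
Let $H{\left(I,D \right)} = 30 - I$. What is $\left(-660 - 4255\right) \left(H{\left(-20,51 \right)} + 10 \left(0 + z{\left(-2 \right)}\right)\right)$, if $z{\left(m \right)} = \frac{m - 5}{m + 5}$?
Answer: $- \frac{393200}{3} \approx -1.3107 \cdot 10^{5}$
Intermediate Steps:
$z{\left(m \right)} = \frac{-5 + m}{5 + m}$
$\left(-660 - 4255\right) \left(H{\left(-20,51 \right)} + 10 \left(0 + z{\left(-2 \right)}\right)\right) = \left(-660 - 4255\right) \left(\left(30 - -20\right) + 10 \left(0 + \frac{-5 - 2}{5 - 2}\right)\right) = - 4915 \left(\left(30 + 20\right) + 10 \left(0 + \frac{1}{3} \left(-7\right)\right)\right) = - 4915 \left(50 + 10 \left(0 + \frac{1}{3} \left(-7\right)\right)\right) = - 4915 \left(50 + 10 \left(0 - \frac{7}{3}\right)\right) = - 4915 \left(50 + 10 \left(- \frac{7}{3}\right)\right) = - 4915 \left(50 - \frac{70}{3}\right) = \left(-4915\right) \frac{80}{3} = - \frac{393200}{3}$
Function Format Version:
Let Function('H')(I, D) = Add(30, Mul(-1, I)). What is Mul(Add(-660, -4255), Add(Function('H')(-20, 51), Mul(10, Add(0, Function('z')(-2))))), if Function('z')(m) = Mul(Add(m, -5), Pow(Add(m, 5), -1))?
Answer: Rational(-393200, 3) ≈ -1.3107e+5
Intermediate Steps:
Function('z')(m) = Mul(Pow(Add(5, m), -1), Add(-5, m)) (Function('z')(m) = Mul(Add(-5, m), Pow(Add(5, m), -1)) = Mul(Pow(Add(5, m), -1), Add(-5, m)))
Mul(Add(-660, -4255), Add(Function('H')(-20, 51), Mul(10, Add(0, Function('z')(-2))))) = Mul(Add(-660, -4255), Add(Add(30, Mul(-1, -20)), Mul(10, Add(0, Mul(Pow(Add(5, -2), -1), Add(-5, -2)))))) = Mul(-4915, Add(Add(30, 20), Mul(10, Add(0, Mul(Pow(3, -1), -7))))) = Mul(-4915, Add(50, Mul(10, Add(0, Mul(Rational(1, 3), -7))))) = Mul(-4915, Add(50, Mul(10, Add(0, Rational(-7, 3))))) = Mul(-4915, Add(50, Mul(10, Rational(-7, 3)))) = Mul(-4915, Add(50, Rational(-70, 3))) = Mul(-4915, Rational(80, 3)) = Rational(-393200, 3)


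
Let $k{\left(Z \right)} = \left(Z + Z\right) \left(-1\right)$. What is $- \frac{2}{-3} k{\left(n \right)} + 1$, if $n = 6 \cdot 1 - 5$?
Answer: $- \frac{1}{3} \approx -0.33333$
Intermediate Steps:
$n = 1$ ($n = 6 - 5 = 1$)
$k{\left(Z \right)} = - 2 Z$ ($k{\left(Z \right)} = 2 Z \left(-1\right) = - 2 Z$)
$- \frac{2}{-3} k{\left(n \right)} + 1 = - \frac{2}{-3} \left(\left(-2\right) 1\right) + 1 = \left(-2\right) \left(- \frac{1}{3}\right) \left(-2\right) + 1 = \frac{2}{3} \left(-2\right) + 1 = - \frac{4}{3} + 1 = - \frac{1}{3}$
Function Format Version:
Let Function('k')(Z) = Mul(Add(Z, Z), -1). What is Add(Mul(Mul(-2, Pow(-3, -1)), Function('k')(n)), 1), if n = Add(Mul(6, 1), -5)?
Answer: Rational(-1, 3) ≈ -0.33333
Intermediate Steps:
n = 1 (n = Add(6, -5) = 1)
Function('k')(Z) = Mul(-2, Z) (Function('k')(Z) = Mul(Mul(2, Z), -1) = Mul(-2, Z))
Add(Mul(Mul(-2, Pow(-3, -1)), Function('k')(n)), 1) = Add(Mul(Mul(-2, Pow(-3, -1)), Mul(-2, 1)), 1) = Add(Mul(Mul(-2, Rational(-1, 3)), -2), 1) = Add(Mul(Rational(2, 3), -2), 1) = Add(Rational(-4, 3), 1) = Rational(-1, 3)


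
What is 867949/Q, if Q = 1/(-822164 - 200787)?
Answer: -887869297499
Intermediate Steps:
Q = -1/1022951 (Q = 1/(-1022951) = -1/1022951 ≈ -9.7756e-7)
867949/Q = 867949/(-1/1022951) = 867949*(-1022951) = -887869297499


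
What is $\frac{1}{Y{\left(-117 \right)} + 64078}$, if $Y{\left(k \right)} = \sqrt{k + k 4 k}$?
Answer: $\frac{64078}{4105935445} - \frac{3 \sqrt{6071}}{4105935445} \approx 1.5549 \cdot 10^{-5}$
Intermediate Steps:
$Y{\left(k \right)} = \sqrt{k + 4 k^{2}}$ ($Y{\left(k \right)} = \sqrt{k + 4 k k} = \sqrt{k + 4 k^{2}}$)
$\frac{1}{Y{\left(-117 \right)} + 64078} = \frac{1}{\sqrt{- 117 \left(1 + 4 \left(-117\right)\right)} + 64078} = \frac{1}{\sqrt{- 117 \left(1 - 468\right)} + 64078} = \frac{1}{\sqrt{\left(-117\right) \left(-467\right)} + 64078} = \frac{1}{\sqrt{54639} + 64078} = \frac{1}{3 \sqrt{6071} + 64078} = \frac{1}{64078 + 3 \sqrt{6071}}$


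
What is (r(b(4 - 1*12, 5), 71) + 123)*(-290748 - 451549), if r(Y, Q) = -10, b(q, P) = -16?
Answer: -83879561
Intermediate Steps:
(r(b(4 - 1*12, 5), 71) + 123)*(-290748 - 451549) = (-10 + 123)*(-290748 - 451549) = 113*(-742297) = -83879561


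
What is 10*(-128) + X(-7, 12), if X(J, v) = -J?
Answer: -1273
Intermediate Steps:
10*(-128) + X(-7, 12) = 10*(-128) - 1*(-7) = -1280 + 7 = -1273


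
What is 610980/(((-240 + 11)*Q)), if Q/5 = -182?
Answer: 61098/20839 ≈ 2.9319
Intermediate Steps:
Q = -910 (Q = 5*(-182) = -910)
610980/(((-240 + 11)*Q)) = 610980/(((-240 + 11)*(-910))) = 610980/((-229*(-910))) = 610980/208390 = 610980*(1/208390) = 61098/20839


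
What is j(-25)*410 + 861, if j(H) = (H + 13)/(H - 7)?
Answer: 4059/4 ≈ 1014.8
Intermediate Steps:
j(H) = (13 + H)/(-7 + H)
j(-25)*410 + 861 = ((13 - 25)/(-7 - 25))*410 + 861 = (-12/(-32))*410 + 861 = -1/32*(-12)*410 + 861 = (3/8)*410 + 861 = 615/4 + 861 = 4059/4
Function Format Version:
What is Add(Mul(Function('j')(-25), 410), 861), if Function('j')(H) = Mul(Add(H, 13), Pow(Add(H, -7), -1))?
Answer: Rational(4059, 4) ≈ 1014.8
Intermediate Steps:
Function('j')(H) = Mul(Pow(Add(-7, H), -1), Add(13, H)) (Function('j')(H) = Mul(Add(13, H), Pow(Add(-7, H), -1)) = Mul(Pow(Add(-7, H), -1), Add(13, H)))
Add(Mul(Function('j')(-25), 410), 861) = Add(Mul(Mul(Pow(Add(-7, -25), -1), Add(13, -25)), 410), 861) = Add(Mul(Mul(Pow(-32, -1), -12), 410), 861) = Add(Mul(Mul(Rational(-1, 32), -12), 410), 861) = Add(Mul(Rational(3, 8), 410), 861) = Add(Rational(615, 4), 861) = Rational(4059, 4)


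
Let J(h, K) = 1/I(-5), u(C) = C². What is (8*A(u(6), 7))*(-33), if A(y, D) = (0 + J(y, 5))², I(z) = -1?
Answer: -264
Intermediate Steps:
J(h, K) = -1 (J(h, K) = 1/(-1) = -1)
A(y, D) = 1 (A(y, D) = (0 - 1)² = (-1)² = 1)
(8*A(u(6), 7))*(-33) = (8*1)*(-33) = 8*(-33) = -264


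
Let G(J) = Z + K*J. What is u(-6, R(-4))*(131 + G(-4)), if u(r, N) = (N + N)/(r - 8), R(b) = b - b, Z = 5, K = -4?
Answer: 0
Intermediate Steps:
R(b) = 0
G(J) = 5 - 4*J
u(r, N) = 2*N/(-8 + r) (u(r, N) = (2*N)/(-8 + r) = 2*N/(-8 + r))
u(-6, R(-4))*(131 + G(-4)) = (2*0/(-8 - 6))*(131 + (5 - 4*(-4))) = (2*0/(-14))*(131 + (5 + 16)) = (2*0*(-1/14))*(131 + 21) = 0*152 = 0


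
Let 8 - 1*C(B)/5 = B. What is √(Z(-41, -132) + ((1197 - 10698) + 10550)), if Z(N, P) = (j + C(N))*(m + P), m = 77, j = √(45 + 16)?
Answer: √(-12426 - 55*√61) ≈ 113.38*I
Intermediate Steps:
C(B) = 40 - 5*B
j = √61 ≈ 7.8102
Z(N, P) = (77 + P)*(40 + √61 - 5*N) (Z(N, P) = (√61 + (40 - 5*N))*(77 + P) = (40 + √61 - 5*N)*(77 + P) = (77 + P)*(40 + √61 - 5*N))
√(Z(-41, -132) + ((1197 - 10698) + 10550)) = √((3080 - 385*(-41) + 77*√61 - 132*√61 - 5*(-132)*(-8 - 41)) + ((1197 - 10698) + 10550)) = √((3080 + 15785 + 77*√61 - 132*√61 - 5*(-132)*(-49)) + (-9501 + 10550)) = √((3080 + 15785 + 77*√61 - 132*√61 - 32340) + 1049) = √((-13475 - 55*√61) + 1049) = √(-12426 - 55*√61)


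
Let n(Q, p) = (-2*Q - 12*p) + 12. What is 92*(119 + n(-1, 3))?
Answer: 8924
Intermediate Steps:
n(Q, p) = 12 - 12*p - 2*Q (n(Q, p) = (-12*p - 2*Q) + 12 = 12 - 12*p - 2*Q)
92*(119 + n(-1, 3)) = 92*(119 + (12 - 12*3 - 2*(-1))) = 92*(119 + (12 - 36 + 2)) = 92*(119 - 22) = 92*97 = 8924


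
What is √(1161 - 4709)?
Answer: 2*I*√887 ≈ 59.565*I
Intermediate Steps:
√(1161 - 4709) = √(-3548) = 2*I*√887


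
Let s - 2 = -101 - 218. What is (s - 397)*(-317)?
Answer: 226338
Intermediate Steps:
s = -317 (s = 2 + (-101 - 218) = 2 - 319 = -317)
(s - 397)*(-317) = (-317 - 397)*(-317) = -714*(-317) = 226338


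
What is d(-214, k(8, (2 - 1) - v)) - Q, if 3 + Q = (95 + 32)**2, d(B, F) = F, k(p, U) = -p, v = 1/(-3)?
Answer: -16134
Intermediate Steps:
v = -1/3 ≈ -0.33333
Q = 16126 (Q = -3 + (95 + 32)**2 = -3 + 127**2 = -3 + 16129 = 16126)
d(-214, k(8, (2 - 1) - v)) - Q = -1*8 - 1*16126 = -8 - 16126 = -16134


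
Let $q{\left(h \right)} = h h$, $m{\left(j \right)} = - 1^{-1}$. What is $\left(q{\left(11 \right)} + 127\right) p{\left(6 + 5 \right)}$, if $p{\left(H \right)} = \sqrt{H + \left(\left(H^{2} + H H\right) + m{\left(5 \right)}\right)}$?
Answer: $1488 \sqrt{7} \approx 3936.9$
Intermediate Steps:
$m{\left(j \right)} = -1$ ($m{\left(j \right)} = \left(-1\right) 1 = -1$)
$q{\left(h \right)} = h^{2}$
$p{\left(H \right)} = \sqrt{-1 + H + 2 H^{2}}$ ($p{\left(H \right)} = \sqrt{H - \left(1 - H^{2} - H H\right)} = \sqrt{H + \left(\left(H^{2} + H^{2}\right) - 1\right)} = \sqrt{H + \left(2 H^{2} - 1\right)} = \sqrt{H + \left(-1 + 2 H^{2}\right)} = \sqrt{-1 + H + 2 H^{2}}$)
$\left(q{\left(11 \right)} + 127\right) p{\left(6 + 5 \right)} = \left(11^{2} + 127\right) \sqrt{-1 + \left(6 + 5\right) + 2 \left(6 + 5\right)^{2}} = \left(121 + 127\right) \sqrt{-1 + 11 + 2 \cdot 11^{2}} = 248 \sqrt{-1 + 11 + 2 \cdot 121} = 248 \sqrt{-1 + 11 + 242} = 248 \sqrt{252} = 248 \cdot 6 \sqrt{7} = 1488 \sqrt{7}$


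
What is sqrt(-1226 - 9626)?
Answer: 2*I*sqrt(2713) ≈ 104.17*I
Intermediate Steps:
sqrt(-1226 - 9626) = sqrt(-10852) = 2*I*sqrt(2713)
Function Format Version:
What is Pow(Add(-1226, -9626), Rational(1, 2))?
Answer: Mul(2, I, Pow(2713, Rational(1, 2))) ≈ Mul(104.17, I)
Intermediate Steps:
Pow(Add(-1226, -9626), Rational(1, 2)) = Pow(-10852, Rational(1, 2)) = Mul(2, I, Pow(2713, Rational(1, 2)))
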